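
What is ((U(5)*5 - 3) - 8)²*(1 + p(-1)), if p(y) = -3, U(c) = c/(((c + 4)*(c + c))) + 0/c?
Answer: -37249/162 ≈ -229.93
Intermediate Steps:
U(c) = 1/(2*(4 + c)) (U(c) = c/(((4 + c)*(2*c))) + 0 = c/((2*c*(4 + c))) + 0 = c*(1/(2*c*(4 + c))) + 0 = 1/(2*(4 + c)) + 0 = 1/(2*(4 + c)))
((U(5)*5 - 3) - 8)²*(1 + p(-1)) = (((1/(2*(4 + 5)))*5 - 3) - 8)²*(1 - 3) = ((((½)/9)*5 - 3) - 8)²*(-2) = ((((½)*(⅑))*5 - 3) - 8)²*(-2) = (((1/18)*5 - 3) - 8)²*(-2) = ((5/18 - 3) - 8)²*(-2) = (-49/18 - 8)²*(-2) = (-193/18)²*(-2) = (37249/324)*(-2) = -37249/162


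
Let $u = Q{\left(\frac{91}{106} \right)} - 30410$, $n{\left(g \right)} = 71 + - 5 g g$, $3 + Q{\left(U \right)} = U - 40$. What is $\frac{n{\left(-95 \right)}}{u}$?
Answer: $\frac{4775724}{3227927} \approx 1.4795$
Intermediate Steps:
$Q{\left(U \right)} = -43 + U$ ($Q{\left(U \right)} = -3 + \left(U - 40\right) = -3 + \left(-40 + U\right) = -43 + U$)
$n{\left(g \right)} = 71 - 5 g^{2}$
$u = - \frac{3227927}{106}$ ($u = \left(-43 + \frac{91}{106}\right) - 30410 = - \frac{4467}{106} - 30410 = - \frac{3227927}{106} \approx -30452.0$)
$\frac{n{\left(-95 \right)}}{u} = \frac{71 - 5 \left(-95\right)^{2}}{- \frac{3227927}{106}} = \left(71 - 45125\right) \left(- \frac{106}{3227927}\right) = \left(-45054\right) \left(- \frac{106}{3227927}\right) = \frac{4775724}{3227927}$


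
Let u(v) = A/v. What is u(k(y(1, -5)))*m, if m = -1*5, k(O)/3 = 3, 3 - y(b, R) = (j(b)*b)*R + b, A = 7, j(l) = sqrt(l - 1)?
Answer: -35/9 ≈ -3.8889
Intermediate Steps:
j(l) = sqrt(-1 + l)
y(b, R) = 3 - b - R*b*sqrt(-1 + b) (y(b, R) = 3 - ((sqrt(-1 + b)*b)*R + b) = 3 - ((b*sqrt(-1 + b))*R + b) = 3 - (R*b*sqrt(-1 + b) + b) = 3 - (b + R*b*sqrt(-1 + b)) = 3 + (-b - R*b*sqrt(-1 + b)) = 3 - b - R*b*sqrt(-1 + b))
k(O) = 9 (k(O) = 3*3 = 9)
u(v) = 7/v
m = -5
u(k(y(1, -5)))*m = (7/9)*(-5) = -35/9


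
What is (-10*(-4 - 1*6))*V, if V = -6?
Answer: -600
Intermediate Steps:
(-10*(-4 - 1*6))*V = -10*(-4 - 1*6)*(-6) = -10*(-4 - 6)*(-6) = -10*(-10)*(-6) = 100*(-6) = -600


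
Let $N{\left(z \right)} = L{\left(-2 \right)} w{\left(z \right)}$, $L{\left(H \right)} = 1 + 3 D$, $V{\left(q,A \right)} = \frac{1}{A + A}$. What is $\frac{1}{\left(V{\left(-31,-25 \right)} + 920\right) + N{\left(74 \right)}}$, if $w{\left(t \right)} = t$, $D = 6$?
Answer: $\frac{50}{116299} \approx 0.00042993$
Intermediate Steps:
$V{\left(q,A \right)} = \frac{1}{2 A}$
$L{\left(H \right)} = 19$ ($L{\left(H \right)} = 1 + 3 \cdot 6 = 1 + 18 = 19$)
$N{\left(z \right)} = 19 z$
$\frac{1}{\left(V{\left(-31,-25 \right)} + 920\right) + N{\left(74 \right)}} = \frac{1}{\left(\frac{1}{2 \left(-25\right)} + 920\right) + 19 \cdot 74} = \frac{1}{\left(\frac{1}{2} \left(- \frac{1}{25}\right) + 920\right) + 1406} = \frac{1}{\left(- \frac{1}{50} + 920\right) + 1406} = \frac{1}{\frac{45999}{50} + 1406} = \frac{1}{\frac{116299}{50}} = \frac{50}{116299}$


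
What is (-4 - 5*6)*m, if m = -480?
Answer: 16320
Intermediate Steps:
(-4 - 5*6)*m = (-4 - 5*6)*(-480) = (-4 - 30)*(-480) = -34*(-480) = 16320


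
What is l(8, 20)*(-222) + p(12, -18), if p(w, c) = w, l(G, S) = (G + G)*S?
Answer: -71028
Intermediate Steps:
l(G, S) = 2*G*S (l(G, S) = (2*G)*S = 2*G*S)
l(8, 20)*(-222) + p(12, -18) = (2*8*20)*(-222) + 12 = 320*(-222) + 12 = -71040 + 12 = -71028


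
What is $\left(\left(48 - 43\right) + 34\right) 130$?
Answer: $5070$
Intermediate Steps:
$\left(\left(48 - 43\right) + 34\right) 130 = \left(5 + 34\right) 130 = 39 \cdot 130 = 5070$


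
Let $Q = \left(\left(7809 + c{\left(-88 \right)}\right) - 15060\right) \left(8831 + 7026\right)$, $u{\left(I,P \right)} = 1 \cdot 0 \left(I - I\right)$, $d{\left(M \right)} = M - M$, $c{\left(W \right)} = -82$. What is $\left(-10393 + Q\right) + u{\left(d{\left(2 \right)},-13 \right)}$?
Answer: $-116289774$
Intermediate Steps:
$d{\left(M \right)} = 0$
$u{\left(I,P \right)} = 0$ ($u{\left(I,P \right)} = 0 \cdot 0 = 0$)
$Q = -116279381$ ($Q = \left(\left(7809 - 82\right) - 15060\right) \left(8831 + 7026\right) = \left(7727 - 15060\right) 15857 = \left(-7333\right) 15857 = -116279381$)
$\left(-10393 + Q\right) + u{\left(d{\left(2 \right)},-13 \right)} = \left(-10393 - 116279381\right) + 0 = -116289774 + 0 = -116289774$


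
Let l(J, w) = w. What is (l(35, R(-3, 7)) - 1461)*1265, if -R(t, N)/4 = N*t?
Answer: -1741905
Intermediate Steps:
R(t, N) = -4*N*t
(l(35, R(-3, 7)) - 1461)*1265 = (-4*7*(-3) - 1461)*1265 = (84 - 1461)*1265 = -1377*1265 = -1741905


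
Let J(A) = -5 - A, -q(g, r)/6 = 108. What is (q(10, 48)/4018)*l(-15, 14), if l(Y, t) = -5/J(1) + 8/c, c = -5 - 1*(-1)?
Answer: 54/287 ≈ 0.18815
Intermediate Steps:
q(g, r) = -648 (q(g, r) = -6*108 = -648)
c = -4 (c = -5 + 1 = -4)
l(Y, t) = -7/6 (l(Y, t) = -5/(-5 - 1*1) + 8/(-4) = -5/(-5 - 1) + 8*(-1/4) = -5/(-6) - 2 = -5*(-1/6) - 2 = 5/6 - 2 = -7/6)
(q(10, 48)/4018)*l(-15, 14) = -648/4018*(-7/6) = -648*1/4018*(-7/6) = -324/2009*(-7/6) = 54/287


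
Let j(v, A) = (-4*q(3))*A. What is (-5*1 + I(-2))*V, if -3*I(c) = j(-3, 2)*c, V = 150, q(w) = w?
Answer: -3150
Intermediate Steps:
j(v, A) = -12*A (j(v, A) = (-4*3)*A = -12*A)
I(c) = 8*c (I(c) = -(-12*2)*c/3 = -(-8)*c = 8*c)
(-5*1 + I(-2))*V = (-5*1 + 8*(-2))*150 = (-5 - 16)*150 = -21*150 = -3150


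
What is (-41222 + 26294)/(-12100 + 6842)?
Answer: 7464/2629 ≈ 2.8391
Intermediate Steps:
(-41222 + 26294)/(-12100 + 6842) = -14928/(-5258) = -14928*(-1/5258) = 7464/2629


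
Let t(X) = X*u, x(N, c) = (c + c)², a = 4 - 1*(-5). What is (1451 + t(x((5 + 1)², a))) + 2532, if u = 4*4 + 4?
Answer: 10463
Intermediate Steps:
a = 9 (a = 4 + 5 = 9)
u = 20 (u = 16 + 4 = 20)
x(N, c) = 4*c² (x(N, c) = (2*c)² = 4*c²)
t(X) = 20*X (t(X) = X*20 = 20*X)
(1451 + t(x((5 + 1)², a))) + 2532 = (1451 + 20*(4*9²)) + 2532 = (1451 + 20*(4*81)) + 2532 = (1451 + 20*324) + 2532 = (1451 + 6480) + 2532 = 7931 + 2532 = 10463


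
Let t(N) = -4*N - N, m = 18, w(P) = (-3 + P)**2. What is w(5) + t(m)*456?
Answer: -41036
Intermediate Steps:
t(N) = -5*N
w(5) + t(m)*456 = (-3 + 5)**2 - 5*18*456 = 2**2 - 90*456 = 4 - 41040 = -41036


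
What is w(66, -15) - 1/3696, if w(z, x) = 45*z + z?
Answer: 11221055/3696 ≈ 3036.0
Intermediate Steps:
w(z, x) = 46*z
w(66, -15) - 1/3696 = 46*66 - 1/3696 = 3036 - 1*1/3696 = 3036 - 1/3696 = 11221055/3696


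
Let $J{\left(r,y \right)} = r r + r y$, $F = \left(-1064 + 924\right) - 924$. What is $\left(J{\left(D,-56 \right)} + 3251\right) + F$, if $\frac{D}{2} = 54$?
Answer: $7803$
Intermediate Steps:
$D = 108$ ($D = 2 \cdot 54 = 108$)
$F = -1064$ ($F = -140 - 924 = -1064$)
$J{\left(r,y \right)} = r^{2} + r y$
$\left(J{\left(D,-56 \right)} + 3251\right) + F = \left(108 \left(108 - 56\right) + 3251\right) - 1064 = \left(108 \cdot 52 + 3251\right) - 1064 = \left(5616 + 3251\right) - 1064 = 8867 - 1064 = 7803$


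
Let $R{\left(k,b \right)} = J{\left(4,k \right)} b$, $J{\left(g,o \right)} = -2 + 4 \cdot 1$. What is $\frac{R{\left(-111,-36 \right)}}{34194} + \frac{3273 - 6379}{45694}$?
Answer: $- \frac{9124711}{130205053} \approx -0.07008$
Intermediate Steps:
$J{\left(g,o \right)} = 2$ ($J{\left(g,o \right)} = -2 + 4 = 2$)
$R{\left(k,b \right)} = 2 b$
$\frac{R{\left(-111,-36 \right)}}{34194} + \frac{3273 - 6379}{45694} = \frac{2 \left(-36\right)}{34194} + \frac{3273 - 6379}{45694} = \left(-72\right) \frac{1}{34194} - \frac{1553}{22847} = - \frac{12}{5699} - \frac{1553}{22847} = - \frac{9124711}{130205053}$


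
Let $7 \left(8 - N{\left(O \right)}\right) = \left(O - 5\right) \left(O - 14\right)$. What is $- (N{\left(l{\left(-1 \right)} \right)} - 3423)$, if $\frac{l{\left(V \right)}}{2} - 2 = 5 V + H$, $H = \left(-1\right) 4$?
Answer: $3491$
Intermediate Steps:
$H = -4$
$l{\left(V \right)} = -4 + 10 V$ ($l{\left(V \right)} = 4 + 2 \left(5 V - 4\right) = 4 + 2 \left(-4 + 5 V\right) = 4 + \left(-8 + 10 V\right) = -4 + 10 V$)
$N{\left(O \right)} = 8 - \frac{\left(-14 + O\right) \left(-5 + O\right)}{7}$ ($N{\left(O \right)} = 8 - \frac{\left(O - 5\right) \left(O - 14\right)}{7} = 8 - \frac{\left(-5 + O\right) \left(-14 + O\right)}{7} = 8 - \frac{\left(-14 + O\right) \left(-5 + O\right)}{7}$)
$- (N{\left(l{\left(-1 \right)} \right)} - 3423) = - (\left(-2 - \frac{\left(-4 + 10 \left(-1\right)\right)^{2}}{7} + \frac{19 \left(-4 + 10 \left(-1\right)\right)}{7}\right) - 3423) = - (\left(-2 - \frac{\left(-4 - 10\right)^{2}}{7} + \frac{19 \left(-4 - 10\right)}{7}\right) - 3423) = - (\left(-2 - \frac{\left(-14\right)^{2}}{7} + \frac{19}{7} \left(-14\right)\right) - 3423) = - (\left(-2 - 28 - 38\right) - 3423) = - (-68 - 3423) = \left(-1\right) \left(-3491\right) = 3491$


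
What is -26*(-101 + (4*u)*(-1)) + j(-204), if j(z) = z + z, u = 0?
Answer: 2218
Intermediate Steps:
j(z) = 2*z
-26*(-101 + (4*u)*(-1)) + j(-204) = -26*(-101 + (4*0)*(-1)) + 2*(-204) = -26*(-101 + 0*(-1)) - 408 = -26*(-101 + 0) - 408 = -26*(-101) - 408 = 2626 - 408 = 2218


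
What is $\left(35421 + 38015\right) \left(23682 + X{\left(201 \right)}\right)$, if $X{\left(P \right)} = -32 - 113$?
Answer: $1728463132$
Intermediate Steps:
$X{\left(P \right)} = -145$ ($X{\left(P \right)} = -32 - 113 = -145$)
$\left(35421 + 38015\right) \left(23682 + X{\left(201 \right)}\right) = \left(35421 + 38015\right) \left(23682 - 145\right) = 73436 \cdot 23537 = 1728463132$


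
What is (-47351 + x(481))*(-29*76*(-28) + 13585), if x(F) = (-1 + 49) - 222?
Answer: -3578489925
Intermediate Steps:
x(F) = -174 (x(F) = 48 - 222 = -174)
(-47351 + x(481))*(-29*76*(-28) + 13585) = (-47351 - 174)*(-29*76*(-28) + 13585) = -47525*(-2204*(-28) + 13585) = -47525*(61712 + 13585) = -47525*75297 = -3578489925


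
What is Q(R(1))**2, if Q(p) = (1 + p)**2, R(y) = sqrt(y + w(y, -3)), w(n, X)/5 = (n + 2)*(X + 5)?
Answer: (1 + sqrt(31))**4 ≈ 1860.7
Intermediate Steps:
w(n, X) = 5*(2 + n)*(5 + X) (w(n, X) = 5*((n + 2)*(X + 5)) = 5*((2 + n)*(5 + X)) = 5*(2 + n)*(5 + X))
R(y) = sqrt(20 + 11*y) (R(y) = sqrt(y + (50 + 10*(-3) + 25*y + 5*(-3)*y)) = sqrt(y + (50 - 30 + 25*y - 15*y)) = sqrt(y + (20 + 10*y)) = sqrt(20 + 11*y))
Q(R(1))**2 = ((1 + sqrt(20 + 11*1))**2)**2 = ((1 + sqrt(20 + 11))**2)**2 = ((1 + sqrt(31))**2)**2 = (1 + sqrt(31))**4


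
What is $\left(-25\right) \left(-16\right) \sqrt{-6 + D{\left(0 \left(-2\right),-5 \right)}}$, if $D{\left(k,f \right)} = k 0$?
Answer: $400 i \sqrt{6} \approx 979.8 i$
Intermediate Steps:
$D{\left(k,f \right)} = 0$
$\left(-25\right) \left(-16\right) \sqrt{-6 + D{\left(0 \left(-2\right),-5 \right)}} = \left(-25\right) \left(-16\right) \sqrt{-6 + 0} = 400 \sqrt{-6} = 400 i \sqrt{6}$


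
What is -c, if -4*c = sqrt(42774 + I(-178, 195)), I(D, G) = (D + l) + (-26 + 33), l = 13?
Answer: sqrt(10654)/2 ≈ 51.609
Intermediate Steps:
I(D, G) = 20 + D (I(D, G) = (D + 13) + (-26 + 33) = (13 + D) + 7 = 20 + D)
c = -sqrt(10654)/2 (c = -sqrt(42774 + (20 - 178))/4 = -sqrt(42774 - 158)/4 = -sqrt(10654)/2 ≈ -51.609)
-c = -(-1)*sqrt(10654)/2 = sqrt(10654)/2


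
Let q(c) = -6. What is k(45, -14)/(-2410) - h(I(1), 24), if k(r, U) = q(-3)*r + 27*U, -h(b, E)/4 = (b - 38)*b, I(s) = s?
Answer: -178016/1205 ≈ -147.73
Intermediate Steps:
h(b, E) = -4*b*(-38 + b) (h(b, E) = -4*(b - 38)*b = -4*(-38 + b)*b = -4*b*(-38 + b))
k(r, U) = -6*r + 27*U
k(45, -14)/(-2410) - h(I(1), 24) = (-6*45 + 27*(-14))/(-2410) - 4*(38 - 1*1) = (-270 - 378)*(-1/2410) - 4*(38 - 1) = -648*(-1/2410) - 4*37 = 324/1205 - 1*148 = 324/1205 - 148 = -178016/1205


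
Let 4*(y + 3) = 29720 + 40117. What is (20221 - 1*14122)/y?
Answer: 428/1225 ≈ 0.34939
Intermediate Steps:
y = 69825/4 (y = -3 + (29720 + 40117)/4 = -3 + (¼)*69837 = -3 + 69837/4 = 69825/4 ≈ 17456.)
(20221 - 1*14122)/y = (20221 - 1*14122)/(69825/4) = (20221 - 14122)*(4/69825) = 6099*(4/69825) = 428/1225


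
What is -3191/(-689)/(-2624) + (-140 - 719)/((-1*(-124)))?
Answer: -388353177/56046016 ≈ -6.9292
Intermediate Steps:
-3191/(-689)/(-2624) + (-140 - 719)/((-1*(-124))) = -3191*(-1/689)*(-1/2624) - 859/124 = (3191/689)*(-1/2624) - 859*1/124 = -3191/1807936 - 859/124 = -388353177/56046016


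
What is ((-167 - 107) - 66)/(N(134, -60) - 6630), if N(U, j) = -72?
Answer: 170/3351 ≈ 0.050731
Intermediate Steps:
((-167 - 107) - 66)/(N(134, -60) - 6630) = ((-167 - 107) - 66)/(-72 - 6630) = (-274 - 66)/(-6702) = -1/6702*(-340) = 170/3351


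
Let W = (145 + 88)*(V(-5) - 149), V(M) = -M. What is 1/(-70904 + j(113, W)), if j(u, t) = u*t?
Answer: -1/3862280 ≈ -2.5891e-7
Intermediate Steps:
W = -33552 (W = (145 + 88)*(-1*(-5) - 149) = 233*(5 - 149) = 233*(-144) = -33552)
j(u, t) = t*u
1/(-70904 + j(113, W)) = 1/(-70904 - 33552*113) = 1/(-70904 - 3791376) = 1/(-3862280) = -1/3862280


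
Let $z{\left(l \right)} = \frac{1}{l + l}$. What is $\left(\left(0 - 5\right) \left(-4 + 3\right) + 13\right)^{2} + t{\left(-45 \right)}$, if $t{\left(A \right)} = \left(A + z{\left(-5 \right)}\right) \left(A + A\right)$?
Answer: $4383$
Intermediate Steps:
$z{\left(l \right)} = \frac{1}{2 l}$
$t{\left(A \right)} = 2 A \left(- \frac{1}{10} + A\right)$ ($t{\left(A \right)} = \left(A + \frac{1}{2 \left(-5\right)}\right) \left(A + A\right) = \left(A + \frac{1}{2} \left(- \frac{1}{5}\right)\right) 2 A = \left(A - \frac{1}{10}\right) 2 A = \left(- \frac{1}{10} + A\right) 2 A = 2 A \left(- \frac{1}{10} + A\right)$)
$\left(\left(0 - 5\right) \left(-4 + 3\right) + 13\right)^{2} + t{\left(-45 \right)} = \left(\left(0 - 5\right) \left(-4 + 3\right) + 13\right)^{2} + \frac{1}{5} \left(-45\right) \left(-1 + 10 \left(-45\right)\right) = \left(\left(-5\right) \left(-1\right) + 13\right)^{2} + \frac{1}{5} \left(-45\right) \left(-1 - 450\right) = \left(5 + 13\right)^{2} + \frac{1}{5} \left(-45\right) \left(-451\right) = 18^{2} + 4059 = 324 + 4059 = 4383$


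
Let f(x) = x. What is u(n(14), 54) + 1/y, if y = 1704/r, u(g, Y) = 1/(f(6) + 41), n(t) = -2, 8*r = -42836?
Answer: -499915/160176 ≈ -3.1210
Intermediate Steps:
r = -10709/2 (r = (⅛)*(-42836) = -10709/2 ≈ -5354.5)
u(g, Y) = 1/47 (u(g, Y) = 1/(6 + 41) = 1/47)
y = -3408/10709 (y = 1704/(-10709/2) = 1704*(-2/10709) = -3408/10709 ≈ -0.31824)
u(n(14), 54) + 1/y = 1/47 + 1/(-3408/10709) = 1/47 - 10709/3408 = -499915/160176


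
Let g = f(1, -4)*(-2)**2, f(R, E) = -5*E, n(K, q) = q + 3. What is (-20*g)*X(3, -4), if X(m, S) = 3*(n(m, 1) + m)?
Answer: -33600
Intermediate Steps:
n(K, q) = 3 + q
X(m, S) = 12 + 3*m (X(m, S) = 3*((3 + 1) + m) = 3*(4 + m) = 12 + 3*m)
g = 80 (g = -5*(-4)*(-2)**2 = 20*4 = 80)
(-20*g)*X(3, -4) = (-20*80)*(12 + 3*3) = -1600*(12 + 9) = -1600*21 = -33600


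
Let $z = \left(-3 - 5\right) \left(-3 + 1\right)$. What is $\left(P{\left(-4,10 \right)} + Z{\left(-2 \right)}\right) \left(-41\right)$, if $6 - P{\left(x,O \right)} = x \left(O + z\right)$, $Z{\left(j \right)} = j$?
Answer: $-4428$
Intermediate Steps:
$z = 16$ ($z = \left(-8\right) \left(-2\right) = 16$)
$P{\left(x,O \right)} = 6 - x \left(16 + O\right)$ ($P{\left(x,O \right)} = 6 - x \left(O + 16\right) = 6 - x \left(16 + O\right)$)
$\left(P{\left(-4,10 \right)} + Z{\left(-2 \right)}\right) \left(-41\right) = \left(\left(6 - -64 - 10 \left(-4\right)\right) - 2\right) \left(-41\right) = \left(\left(6 + 64 + 40\right) - 2\right) \left(-41\right) = \left(110 - 2\right) \left(-41\right) = 108 \left(-41\right) = -4428$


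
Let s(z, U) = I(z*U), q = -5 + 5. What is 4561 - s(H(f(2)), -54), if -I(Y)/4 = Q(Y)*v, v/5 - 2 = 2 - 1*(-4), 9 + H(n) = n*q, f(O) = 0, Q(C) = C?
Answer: 82321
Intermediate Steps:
q = 0
H(n) = -9 (H(n) = -9 + n*0 = -9 + 0 = -9)
v = 40 (v = 10 + 5*(2 - 1*(-4)) = 10 + 5*(2 + 4) = 10 + 5*6 = 10 + 30 = 40)
I(Y) = -160*Y (I(Y) = -4*Y*40 = -160*Y)
s(z, U) = -160*U*z (s(z, U) = -160*z*U = -160*U*z)
4561 - s(H(f(2)), -54) = 4561 - (-160)*(-54)*(-9) = 4561 - 1*(-77760) = 4561 + 77760 = 82321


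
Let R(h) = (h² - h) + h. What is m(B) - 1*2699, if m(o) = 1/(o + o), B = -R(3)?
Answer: -48583/18 ≈ -2699.1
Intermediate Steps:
R(h) = h²
B = -9 (B = -1*3² = -1*9 = -9)
m(o) = 1/(2*o)
m(B) - 1*2699 = (½)/(-9) - 1*2699 = (½)*(-⅑) - 2699 = -1/18 - 2699 = -48583/18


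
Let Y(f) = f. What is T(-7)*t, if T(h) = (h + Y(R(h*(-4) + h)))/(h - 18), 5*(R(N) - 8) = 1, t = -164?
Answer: 984/125 ≈ 7.8720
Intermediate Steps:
R(N) = 41/5 (R(N) = 8 + (1/5)*1 = 8 + 1/5 = 41/5)
T(h) = (41/5 + h)/(-18 + h) (T(h) = (h + 41/5)/(h - 18) = (41/5 + h)/(-18 + h))
T(-7)*t = ((41/5 - 7)/(-18 - 7))*(-164) = ((6/5)/(-25))*(-164) = -1/25*6/5*(-164) = -6/125*(-164) = 984/125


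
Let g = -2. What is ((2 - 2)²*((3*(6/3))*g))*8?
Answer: 0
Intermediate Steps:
((2 - 2)²*((3*(6/3))*g))*8 = ((2 - 2)²*((3*(6/3))*(-2)))*8 = (0²*((3*(6*(⅓)))*(-2)))*8 = (0*((3*2)*(-2)))*8 = (0*(6*(-2)))*8 = (0*(-12))*8 = 0*8 = 0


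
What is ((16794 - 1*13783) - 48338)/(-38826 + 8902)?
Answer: 45327/29924 ≈ 1.5147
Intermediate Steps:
((16794 - 1*13783) - 48338)/(-38826 + 8902) = ((16794 - 13783) - 48338)/(-29924) = (3011 - 48338)*(-1/29924) = -45327*(-1/29924) = 45327/29924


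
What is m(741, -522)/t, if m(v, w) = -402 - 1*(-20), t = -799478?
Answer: 191/399739 ≈ 0.00047781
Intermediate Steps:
m(v, w) = -382 (m(v, w) = -402 + 20 = -382)
m(741, -522)/t = -382/(-799478) = -382*(-1/799478) = 191/399739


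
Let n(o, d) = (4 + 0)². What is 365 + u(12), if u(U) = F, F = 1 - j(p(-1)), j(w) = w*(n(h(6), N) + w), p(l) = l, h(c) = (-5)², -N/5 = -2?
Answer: 381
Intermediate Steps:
N = 10 (N = -5*(-2) = 10)
h(c) = 25
n(o, d) = 16 (n(o, d) = 4² = 16)
j(w) = w*(16 + w)
F = 16 (F = 1 - (-1)*(16 - 1) = 1 - (-1)*15 = 1 - 1*(-15) = 1 + 15 = 16)
u(U) = 16
365 + u(12) = 365 + 16 = 381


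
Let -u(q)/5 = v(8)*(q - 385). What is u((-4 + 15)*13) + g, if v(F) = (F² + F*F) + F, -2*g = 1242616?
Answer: -456748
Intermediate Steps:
g = -621308 (g = -½*1242616 = -621308)
v(F) = F + 2*F² (v(F) = (F² + F²) + F = 2*F² + F = F + 2*F²)
u(q) = 261800 - 680*q (u(q) = -5*8*(1 + 2*8)*(q - 385) = -5*8*(1 + 16)*(-385 + q) = -5*8*17*(-385 + q) = -680*(-385 + q) = -5*(-52360 + 136*q) = 261800 - 680*q)
u((-4 + 15)*13) + g = (261800 - 680*(-4 + 15)*13) - 621308 = (261800 - 7480*13) - 621308 = (261800 - 680*143) - 621308 = (261800 - 97240) - 621308 = 164560 - 621308 = -456748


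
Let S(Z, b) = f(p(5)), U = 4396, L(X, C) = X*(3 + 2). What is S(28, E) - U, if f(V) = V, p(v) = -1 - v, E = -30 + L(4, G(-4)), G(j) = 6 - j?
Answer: -4402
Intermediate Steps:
L(X, C) = 5*X (L(X, C) = X*5 = 5*X)
E = -10 (E = -30 + 5*4 = -30 + 20 = -10)
S(Z, b) = -6 (S(Z, b) = -1 - 1*5 = -1 - 5 = -6)
S(28, E) - U = -6 - 1*4396 = -6 - 4396 = -4402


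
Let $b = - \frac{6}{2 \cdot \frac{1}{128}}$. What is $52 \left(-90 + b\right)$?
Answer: $-24648$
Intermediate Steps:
$b = -384$ ($b = - \frac{6}{2 \cdot \frac{1}{128}} = - 6 \frac{1}{\frac{1}{64}} = \left(-6\right) 64 = -384$)
$52 \left(-90 + b\right) = 52 \left(-90 - 384\right) = 52 \left(-474\right) = -24648$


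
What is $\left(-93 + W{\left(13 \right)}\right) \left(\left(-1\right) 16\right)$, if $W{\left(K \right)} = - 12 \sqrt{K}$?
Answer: $1488 + 192 \sqrt{13} \approx 2180.3$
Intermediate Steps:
$\left(-93 + W{\left(13 \right)}\right) \left(\left(-1\right) 16\right) = \left(-93 - 12 \sqrt{13}\right) \left(\left(-1\right) 16\right) = \left(-93 - 12 \sqrt{13}\right) \left(-16\right) = 1488 + 192 \sqrt{13}$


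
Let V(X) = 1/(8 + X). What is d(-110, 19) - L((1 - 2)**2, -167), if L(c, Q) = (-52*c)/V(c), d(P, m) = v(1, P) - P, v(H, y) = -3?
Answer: 575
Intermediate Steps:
d(P, m) = -3 - P
L(c, Q) = -52*c*(8 + c) (L(c, Q) = (-52*c)/(1/(8 + c)) = (-52*c)*(8 + c) = -52*c*(8 + c))
d(-110, 19) - L((1 - 2)**2, -167) = (-3 - 1*(-110)) - (-52)*(1 - 2)**2*(8 + (1 - 2)**2) = (-3 + 110) - (-52)*(-1)**2*(8 + (-1)**2) = 107 - (-52)*(8 + 1) = 107 - (-52)*9 = 107 - 1*(-468) = 107 + 468 = 575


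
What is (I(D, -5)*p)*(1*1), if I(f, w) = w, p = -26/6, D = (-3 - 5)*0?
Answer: 65/3 ≈ 21.667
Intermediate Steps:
D = 0 (D = -8*0 = 0)
p = -13/3 (p = -26*⅙ = -13/3 ≈ -4.3333)
(I(D, -5)*p)*(1*1) = (-5*(-13/3))*(1*1) = (65/3)*1 = 65/3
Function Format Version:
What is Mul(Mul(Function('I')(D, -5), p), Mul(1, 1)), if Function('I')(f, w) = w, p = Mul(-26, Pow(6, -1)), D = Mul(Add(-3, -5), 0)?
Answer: Rational(65, 3) ≈ 21.667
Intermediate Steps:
D = 0 (D = Mul(-8, 0) = 0)
p = Rational(-13, 3) (p = Mul(-26, Rational(1, 6)) = Rational(-13, 3) ≈ -4.3333)
Mul(Mul(Function('I')(D, -5), p), Mul(1, 1)) = Mul(Mul(-5, Rational(-13, 3)), Mul(1, 1)) = Mul(Rational(65, 3), 1) = Rational(65, 3)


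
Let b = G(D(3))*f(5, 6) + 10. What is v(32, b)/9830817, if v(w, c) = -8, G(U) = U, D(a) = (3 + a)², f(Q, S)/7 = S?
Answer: -8/9830817 ≈ -8.1377e-7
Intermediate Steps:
f(Q, S) = 7*S
b = 1522 (b = (3 + 3)²*(7*6) + 10 = 6²*42 + 10 = 36*42 + 10 = 1512 + 10 = 1522)
v(32, b)/9830817 = -8/9830817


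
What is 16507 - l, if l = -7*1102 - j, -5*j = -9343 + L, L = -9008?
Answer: 139456/5 ≈ 27891.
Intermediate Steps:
j = 18351/5 (j = -(-9343 - 9008)/5 = -⅕*(-18351) = 18351/5 ≈ 3670.2)
l = -56921/5 (l = -7*1102 - 1*18351/5 = -7714 - 18351/5 = -56921/5 ≈ -11384.)
16507 - l = 16507 - 1*(-56921/5) = 16507 + 56921/5 = 139456/5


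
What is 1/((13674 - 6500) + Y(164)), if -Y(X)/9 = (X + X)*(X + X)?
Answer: -1/961082 ≈ -1.0405e-6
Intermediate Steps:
Y(X) = -36*X² (Y(X) = -9*(X + X)*(X + X) = -9*2*X*2*X = -36*X²)
1/((13674 - 6500) + Y(164)) = 1/((13674 - 6500) - 36*164²) = 1/(7174 - 36*26896) = 1/(7174 - 968256) = 1/(-961082) = -1/961082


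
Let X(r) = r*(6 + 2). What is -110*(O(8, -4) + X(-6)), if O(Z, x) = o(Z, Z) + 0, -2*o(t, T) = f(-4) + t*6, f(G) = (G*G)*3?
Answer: 10560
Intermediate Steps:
f(G) = 3*G² (f(G) = G²*3 = 3*G²)
o(t, T) = -24 - 3*t (o(t, T) = -(3*(-4)² + t*6)/2 = -(3*16 + 6*t)/2 = -(48 + 6*t)/2 = -24 - 3*t)
X(r) = 8*r (X(r) = r*8 = 8*r)
O(Z, x) = -24 - 3*Z (O(Z, x) = (-24 - 3*Z) + 0 = -24 - 3*Z)
-110*(O(8, -4) + X(-6)) = -110*((-24 - 3*8) + 8*(-6)) = -110*((-24 - 24) - 48) = -110*(-48 - 48) = -110*(-96) = 10560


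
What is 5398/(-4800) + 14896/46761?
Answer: -30152513/37408800 ≈ -0.80603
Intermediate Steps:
5398/(-4800) + 14896/46761 = 5398*(-1/4800) + 14896*(1/46761) = -2699/2400 + 14896/46761 = -30152513/37408800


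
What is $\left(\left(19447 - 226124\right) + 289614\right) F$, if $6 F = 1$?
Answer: $\frac{82937}{6} \approx 13823.0$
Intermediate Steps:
$F = \frac{1}{6}$ ($F = \frac{1}{6} \cdot 1 = \frac{1}{6} \approx 0.16667$)
$\left(\left(19447 - 226124\right) + 289614\right) F = \left(\left(19447 - 226124\right) + 289614\right) \frac{1}{6} = \left(-206677 + 289614\right) \frac{1}{6} = 82937 \cdot \frac{1}{6} = \frac{82937}{6}$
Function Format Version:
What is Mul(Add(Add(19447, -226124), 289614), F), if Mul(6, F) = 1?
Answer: Rational(82937, 6) ≈ 13823.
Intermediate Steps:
F = Rational(1, 6) (F = Mul(Rational(1, 6), 1) = Rational(1, 6) ≈ 0.16667)
Mul(Add(Add(19447, -226124), 289614), F) = Mul(Add(Add(19447, -226124), 289614), Rational(1, 6)) = Mul(Add(-206677, 289614), Rational(1, 6)) = Mul(82937, Rational(1, 6)) = Rational(82937, 6)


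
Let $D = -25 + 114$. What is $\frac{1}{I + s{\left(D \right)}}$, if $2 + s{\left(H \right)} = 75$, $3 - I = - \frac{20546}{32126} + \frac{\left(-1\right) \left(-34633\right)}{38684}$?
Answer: $\frac{621381092}{47066053845} \approx 0.013202$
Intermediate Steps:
$D = 89$
$I = \frac{1705234129}{621381092}$ ($I = 3 - \left(- \frac{20546}{32126} + \frac{\left(-1\right) \left(-34633\right)}{38684}\right) = 3 - \left(\left(-20546\right) \frac{1}{32126} + 34633 \cdot \frac{1}{38684}\right) = 3 - \left(- \frac{10273}{16063} + \frac{34633}{38684}\right) = 3 - \frac{158909147}{621381092} = \frac{1705234129}{621381092} \approx 2.7443$)
$s{\left(H \right)} = 73$ ($s{\left(H \right)} = -2 + 75 = 73$)
$\frac{1}{I + s{\left(D \right)}} = \frac{1}{\frac{1705234129}{621381092} + 73} = \frac{1}{\frac{47066053845}{621381092}} = \frac{621381092}{47066053845}$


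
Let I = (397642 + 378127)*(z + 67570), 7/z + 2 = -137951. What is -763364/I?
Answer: -105308353892/7231318478677107 ≈ -1.4563e-5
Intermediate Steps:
z = -7/137953 (z = 7/(-2 - 137951) = 7/(-137953) = 7*(-1/137953) = -7/137953 ≈ -5.0742e-5)
I = 7231318478677107/137953 (I = (397642 + 378127)*(-7/137953 + 67570) = 775769*(9321484203/137953) = 7231318478677107/137953 ≈ 5.2419e+10)
-763364/I = -763364/7231318478677107/137953 = -763364*137953/7231318478677107 = -105308353892/7231318478677107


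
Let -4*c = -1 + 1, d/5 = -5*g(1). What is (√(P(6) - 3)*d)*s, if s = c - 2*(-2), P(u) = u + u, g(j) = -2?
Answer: 600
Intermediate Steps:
P(u) = 2*u
d = 50 (d = 5*(-5*(-2)) = 5*10 = 50)
c = 0 (c = -(-1 + 1)/4 = -¼*0 = 0)
s = 4 (s = 0 - 2*(-2) = 0 + 4 = 4)
(√(P(6) - 3)*d)*s = (√(2*6 - 3)*50)*4 = (√(12 - 3)*50)*4 = (√9*50)*4 = (3*50)*4 = 150*4 = 600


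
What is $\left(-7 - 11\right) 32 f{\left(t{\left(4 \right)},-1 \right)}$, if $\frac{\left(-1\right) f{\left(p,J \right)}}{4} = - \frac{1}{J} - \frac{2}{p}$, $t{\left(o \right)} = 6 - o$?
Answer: $0$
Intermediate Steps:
$f{\left(p,J \right)} = \frac{4}{J} + \frac{8}{p}$ ($f{\left(p,J \right)} = - 4 \left(- \frac{1}{J} - \frac{2}{p}\right) = \frac{4}{J} + \frac{8}{p}$)
$\left(-7 - 11\right) 32 f{\left(t{\left(4 \right)},-1 \right)} = \left(-7 - 11\right) 32 \left(\frac{4}{-1} + \frac{8}{6 - 4}\right) = \left(-18\right) 32 \left(4 \left(-1\right) + \frac{8}{6 - 4}\right) = - 576 \left(-4 + \frac{8}{2}\right) = - 576 \left(-4 + 8 \cdot \frac{1}{2}\right) = - 576 \left(-4 + 4\right) = \left(-576\right) 0 = 0$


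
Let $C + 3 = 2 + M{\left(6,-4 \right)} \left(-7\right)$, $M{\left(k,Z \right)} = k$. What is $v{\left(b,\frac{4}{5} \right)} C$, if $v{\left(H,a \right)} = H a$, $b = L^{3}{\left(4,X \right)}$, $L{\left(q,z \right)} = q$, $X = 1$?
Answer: $- \frac{11008}{5} \approx -2201.6$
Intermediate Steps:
$b = 64$ ($b = 4^{3} = 64$)
$C = -43$ ($C = -3 + \left(2 + 6 \left(-7\right)\right) = -3 + \left(2 - 42\right) = -3 - 40 = -43$)
$v{\left(b,\frac{4}{5} \right)} C = 64 \cdot \frac{4}{5} \left(-43\right) = \frac{256}{5} \left(-43\right) = - \frac{11008}{5}$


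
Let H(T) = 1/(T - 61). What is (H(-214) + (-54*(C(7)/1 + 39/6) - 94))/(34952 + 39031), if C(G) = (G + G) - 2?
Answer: -100192/6781775 ≈ -0.014774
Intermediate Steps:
C(G) = -2 + 2*G (C(G) = 2*G - 2 = -2 + 2*G)
H(T) = 1/(-61 + T)
(H(-214) + (-54*(C(7)/1 + 39/6) - 94))/(34952 + 39031) = (1/(-61 - 214) + (-54*((-2 + 2*7)/1 + 39/6) - 94))/(34952 + 39031) = (1/(-275) + (-54*((-2 + 14)*1 + 39*(⅙)) - 94))/73983 = (-1/275 + (-54*(12*1 + 13/2) - 94))*(1/73983) = (-1/275 + (-54*(12 + 13/2) - 94))*(1/73983) = (-1/275 + (-54*37/2 - 94))*(1/73983) = (-1/275 + (-999 - 94))*(1/73983) = (-1/275 - 1093)*(1/73983) = -300576/275*1/73983 = -100192/6781775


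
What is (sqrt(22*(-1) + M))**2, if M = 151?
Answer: 129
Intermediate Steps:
(sqrt(22*(-1) + M))**2 = (sqrt(22*(-1) + 151))**2 = (sqrt(-22 + 151))**2 = (sqrt(129))**2 = 129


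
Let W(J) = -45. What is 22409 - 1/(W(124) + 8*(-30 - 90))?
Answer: 22521046/1005 ≈ 22409.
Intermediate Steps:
22409 - 1/(W(124) + 8*(-30 - 90)) = 22409 - 1/(-45 + 8*(-30 - 90)) = 22409 - 1/(-45 + 8*(-120)) = 22409 - 1/(-45 - 960) = 22409 - 1/(-1005) = 22409 - 1*(-1/1005) = 22409 + 1/1005 = 22521046/1005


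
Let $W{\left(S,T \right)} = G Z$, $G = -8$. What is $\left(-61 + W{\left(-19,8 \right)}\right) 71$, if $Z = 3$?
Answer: $-6035$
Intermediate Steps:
$W{\left(S,T \right)} = -24$ ($W{\left(S,T \right)} = \left(-8\right) 3 = -24$)
$\left(-61 + W{\left(-19,8 \right)}\right) 71 = \left(-61 - 24\right) 71 = \left(-85\right) 71 = -6035$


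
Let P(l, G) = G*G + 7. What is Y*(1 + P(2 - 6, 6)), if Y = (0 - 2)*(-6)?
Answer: 528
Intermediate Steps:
P(l, G) = 7 + G² (P(l, G) = G² + 7 = 7 + G²)
Y = 12 (Y = -2*(-6) = 12)
Y*(1 + P(2 - 6, 6)) = 12*(1 + (7 + 6²)) = 12*(1 + (7 + 36)) = 12*(1 + 43) = 12*44 = 528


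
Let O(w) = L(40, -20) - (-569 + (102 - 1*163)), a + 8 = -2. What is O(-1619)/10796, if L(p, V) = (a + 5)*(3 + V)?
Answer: 715/10796 ≈ 0.066228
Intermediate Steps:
a = -10 (a = -8 - 2 = -10)
L(p, V) = -15 - 5*V (L(p, V) = (-10 + 5)*(3 + V) = -5*(3 + V) = -15 - 5*V)
O(w) = 715 (O(w) = (-15 - 5*(-20)) - (-569 + (102 - 1*163)) = (-15 + 100) - (-569 + (102 - 163)) = 85 - (-569 - 61) = 85 - 1*(-630) = 85 + 630 = 715)
O(-1619)/10796 = 715/10796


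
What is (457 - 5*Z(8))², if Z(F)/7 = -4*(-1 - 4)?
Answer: 59049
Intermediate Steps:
Z(F) = 140 (Z(F) = 7*(-4*(-1 - 4)) = 7*(-4*(-5)) = 7*20 = 140)
(457 - 5*Z(8))² = (457 - 5*140)² = (457 - 700)² = (-243)² = 59049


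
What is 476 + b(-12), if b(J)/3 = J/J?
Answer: 479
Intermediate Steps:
b(J) = 3 (b(J) = 3*(J/J) = 3*1 = 3)
476 + b(-12) = 476 + 3 = 479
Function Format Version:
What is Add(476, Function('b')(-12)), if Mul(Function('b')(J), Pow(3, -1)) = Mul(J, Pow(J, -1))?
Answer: 479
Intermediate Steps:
Function('b')(J) = 3 (Function('b')(J) = Mul(3, Mul(J, Pow(J, -1))) = Mul(3, 1) = 3)
Add(476, Function('b')(-12)) = Add(476, 3) = 479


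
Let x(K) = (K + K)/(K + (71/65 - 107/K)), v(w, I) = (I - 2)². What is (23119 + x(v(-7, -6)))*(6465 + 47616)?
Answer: 109964612226537/87943 ≈ 1.2504e+9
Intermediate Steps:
v(w, I) = (-2 + I)²
x(K) = 2*K/(71/65 + K - 107/K) (x(K) = (2*K)/(K + (71*(1/65) - 107/K)) = (2*K)/(K + (71/65 - 107/K)) = (2*K)/(71/65 + K - 107/K) = 2*K/(71/65 + K - 107/K))
(23119 + x(v(-7, -6)))*(6465 + 47616) = (23119 + 130*((-2 - 6)²)²/(-6955 + 65*((-2 - 6)²)² + 71*(-2 - 6)²))*(6465 + 47616) = (23119 + 130*((-8)²)²/(-6955 + 65*((-8)²)² + 71*(-8)²))*54081 = (23119 + 130*64²/(-6955 + 65*64² + 71*64))*54081 = (23119 + 130*4096/(-6955 + 65*4096 + 4544))*54081 = (23119 + 130*4096/(-6955 + 266240 + 4544))*54081 = (23119 + 130*4096/263829)*54081 = (23119 + 130*4096*(1/263829))*54081 = (23119 + 532480/263829)*54081 = (6099995131/263829)*54081 = 109964612226537/87943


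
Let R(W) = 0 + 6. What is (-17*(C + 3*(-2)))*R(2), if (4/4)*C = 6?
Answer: 0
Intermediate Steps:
C = 6
R(W) = 6
(-17*(C + 3*(-2)))*R(2) = -17*(6 + 3*(-2))*6 = -17*(6 - 6)*6 = -17*0*6 = 0*6 = 0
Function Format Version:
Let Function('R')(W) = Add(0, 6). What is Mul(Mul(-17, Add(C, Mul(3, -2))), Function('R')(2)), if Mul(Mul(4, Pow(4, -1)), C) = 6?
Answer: 0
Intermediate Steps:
C = 6
Function('R')(W) = 6
Mul(Mul(-17, Add(C, Mul(3, -2))), Function('R')(2)) = Mul(Mul(-17, Add(6, Mul(3, -2))), 6) = Mul(Mul(-17, Add(6, -6)), 6) = Mul(Mul(-17, 0), 6) = Mul(0, 6) = 0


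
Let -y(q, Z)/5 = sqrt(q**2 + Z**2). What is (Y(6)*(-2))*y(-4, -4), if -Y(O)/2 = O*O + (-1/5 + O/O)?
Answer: -2944*sqrt(2) ≈ -4163.4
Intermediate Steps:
y(q, Z) = -5*sqrt(Z**2 + q**2) (y(q, Z) = -5*sqrt(q**2 + Z**2) = -5*sqrt(Z**2 + q**2))
Y(O) = -8/5 - 2*O**2 (Y(O) = -2*(O*O + (-1/5 + O/O)) = -2*(O**2 + (-1*1/5 + 1)) = -2*(O**2 + (-1/5 + 1)) = -2*(O**2 + 4/5) = -2*(4/5 + O**2) = -8/5 - 2*O**2)
(Y(6)*(-2))*y(-4, -4) = ((-8/5 - 2*6**2)*(-2))*(-5*sqrt((-4)**2 + (-4)**2)) = ((-8/5 - 2*36)*(-2))*(-5*sqrt(16 + 16)) = ((-8/5 - 72)*(-2))*(-20*sqrt(2)) = (-368/5*(-2))*(-20*sqrt(2)) = 736*(-20*sqrt(2))/5 = -2944*sqrt(2)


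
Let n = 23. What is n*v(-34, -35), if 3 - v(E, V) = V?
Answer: 874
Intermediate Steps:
v(E, V) = 3 - V
n*v(-34, -35) = 23*(3 - 1*(-35)) = 23*(3 + 35) = 23*38 = 874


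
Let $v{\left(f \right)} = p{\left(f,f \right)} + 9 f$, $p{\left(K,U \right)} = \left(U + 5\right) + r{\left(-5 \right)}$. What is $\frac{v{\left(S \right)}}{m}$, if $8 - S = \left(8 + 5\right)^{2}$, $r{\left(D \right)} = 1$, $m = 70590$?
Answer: $- \frac{802}{35295} \approx -0.022723$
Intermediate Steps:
$S = -161$ ($S = 8 - \left(8 + 5\right)^{2} = 8 - 13^{2} = 8 - 169 = -161$)
$p{\left(K,U \right)} = 6 + U$ ($p{\left(K,U \right)} = \left(U + 5\right) + 1 = \left(5 + U\right) + 1 = 6 + U$)
$v{\left(f \right)} = 6 + 10 f$ ($v{\left(f \right)} = \left(6 + f\right) + 9 f = 6 + 10 f$)
$\frac{v{\left(S \right)}}{m} = \frac{6 + 10 \left(-161\right)}{70590} = \left(6 - 1610\right) \frac{1}{70590} = \left(-1604\right) \frac{1}{70590} = - \frac{802}{35295}$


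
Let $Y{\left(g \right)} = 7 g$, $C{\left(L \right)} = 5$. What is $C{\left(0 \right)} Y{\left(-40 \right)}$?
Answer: $-1400$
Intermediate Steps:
$C{\left(0 \right)} Y{\left(-40 \right)} = 5 \cdot 7 \left(-40\right) = 5 \left(-280\right) = -1400$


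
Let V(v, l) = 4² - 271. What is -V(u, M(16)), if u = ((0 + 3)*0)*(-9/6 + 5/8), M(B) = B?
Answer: 255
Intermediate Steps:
u = 0 (u = (3*0)*(-9*⅙ + 5*(⅛)) = 0*(-3/2 + 5/8) = 0*(-7/8) = 0)
V(v, l) = -255 (V(v, l) = 16 - 271 = -255)
-V(u, M(16)) = -1*(-255) = 255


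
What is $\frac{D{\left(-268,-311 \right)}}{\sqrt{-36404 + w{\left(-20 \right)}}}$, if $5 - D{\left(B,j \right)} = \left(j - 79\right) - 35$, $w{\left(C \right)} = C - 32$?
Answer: $- \frac{215 i \sqrt{186}}{1302} \approx - 2.2521 i$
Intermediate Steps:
$w{\left(C \right)} = -32 + C$
$D{\left(B,j \right)} = 119 - j$ ($D{\left(B,j \right)} = 5 - \left(\left(j - 79\right) - 35\right) = 5 - \left(\left(-79 + j\right) - 35\right) = 5 - \left(-114 + j\right) = 119 - j$)
$\frac{D{\left(-268,-311 \right)}}{\sqrt{-36404 + w{\left(-20 \right)}}} = \frac{119 - -311}{\sqrt{-36404 - 52}} = \frac{119 + 311}{\sqrt{-36404 - 52}} = \frac{430}{\sqrt{-36456}} = \frac{430}{14 i \sqrt{186}} = 430 \left(- \frac{i \sqrt{186}}{2604}\right) = - \frac{215 i \sqrt{186}}{1302}$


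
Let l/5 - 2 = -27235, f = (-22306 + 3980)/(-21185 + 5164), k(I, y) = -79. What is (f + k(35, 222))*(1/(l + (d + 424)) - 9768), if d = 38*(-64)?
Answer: 1683492751052045/2213669633 ≈ 7.6050e+5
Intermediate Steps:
d = -2432
f = 18326/16021 (f = -18326/(-16021) = -18326*(-1/16021) = 18326/16021 ≈ 1.1439)
l = -136165 (l = 10 + 5*(-27235) = 10 - 136175 = -136165)
(f + k(35, 222))*(1/(l + (d + 424)) - 9768) = (18326/16021 - 79)*(1/(-136165 + (-2432 + 424)) - 9768) = -1247333*(1/(-136165 - 2008) - 9768)/16021 = -1247333*(1/(-138173) - 9768)/16021 = -1247333*(-1/138173 - 9768)/16021 = -1247333/16021*(-1349673865/138173) = 1683492751052045/2213669633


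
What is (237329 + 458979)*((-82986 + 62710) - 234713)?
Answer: -177550880612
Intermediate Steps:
(237329 + 458979)*((-82986 + 62710) - 234713) = 696308*(-20276 - 234713) = 696308*(-254989) = -177550880612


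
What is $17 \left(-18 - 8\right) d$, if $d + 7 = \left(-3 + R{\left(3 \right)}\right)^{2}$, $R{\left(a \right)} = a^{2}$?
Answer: $-12818$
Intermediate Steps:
$d = 29$ ($d = -7 + \left(-3 + 3^{2}\right)^{2} = -7 + \left(-3 + 9\right)^{2} = -7 + 6^{2} = -7 + 36 = 29$)
$17 \left(-18 - 8\right) d = 17 \left(-18 - 8\right) 29 = 17 \left(-26\right) 29 = \left(-442\right) 29 = -12818$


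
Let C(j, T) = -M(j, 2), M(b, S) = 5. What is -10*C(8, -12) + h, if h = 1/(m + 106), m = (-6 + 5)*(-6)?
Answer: 5601/112 ≈ 50.009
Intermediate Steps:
m = 6 (m = -1*(-6) = 6)
h = 1/112 (h = 1/(6 + 106) = 1/112 ≈ 0.0089286)
C(j, T) = -5 (C(j, T) = -1*5 = -5)
-10*C(8, -12) + h = -10*(-5) + 1/112 = 50 + 1/112 = 5601/112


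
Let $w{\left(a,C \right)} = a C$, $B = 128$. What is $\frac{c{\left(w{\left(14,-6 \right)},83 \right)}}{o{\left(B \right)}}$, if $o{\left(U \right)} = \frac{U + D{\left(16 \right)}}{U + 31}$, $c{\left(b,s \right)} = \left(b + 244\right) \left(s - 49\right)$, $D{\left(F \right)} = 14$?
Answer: $\frac{432480}{71} \approx 6091.3$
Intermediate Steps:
$w{\left(a,C \right)} = C a$
$c{\left(b,s \right)} = \left(-49 + s\right) \left(244 + b\right)$ ($c{\left(b,s \right)} = \left(244 + b\right) \left(-49 + s\right) = \left(-49 + s\right) \left(244 + b\right)$)
$o{\left(U \right)} = \frac{14 + U}{31 + U}$ ($o{\left(U \right)} = \frac{U + 14}{U + 31} = \frac{14 + U}{31 + U}$)
$\frac{c{\left(w{\left(14,-6 \right)},83 \right)}}{o{\left(B \right)}} = \frac{-11956 - 49 \left(\left(-6\right) 14\right) + 244 \cdot 83 + \left(-6\right) 14 \cdot 83}{\frac{1}{31 + 128} \left(14 + 128\right)} = \frac{-11956 - -4116 + 20252 - 6972}{\frac{1}{159} \cdot 142} = \frac{-11956 + 4116 + 20252 - 6972}{\frac{1}{159} \cdot 142} = \frac{5440}{\frac{142}{159}} = 5440 \cdot \frac{159}{142} = \frac{432480}{71}$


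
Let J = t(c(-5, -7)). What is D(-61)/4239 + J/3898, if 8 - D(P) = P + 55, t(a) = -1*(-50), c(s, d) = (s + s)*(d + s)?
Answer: 133261/8261811 ≈ 0.016130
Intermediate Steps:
c(s, d) = 2*s*(d + s) (c(s, d) = (2*s)*(d + s) = 2*s*(d + s))
t(a) = 50
J = 50
D(P) = -47 - P (D(P) = 8 - (P + 55) = 8 - (55 + P) = 8 + (-55 - P) = -47 - P)
D(-61)/4239 + J/3898 = (-47 - 1*(-61))/4239 + 50/3898 = (-47 + 61)*(1/4239) + 50*(1/3898) = 14*(1/4239) + 25/1949 = 14/4239 + 25/1949 = 133261/8261811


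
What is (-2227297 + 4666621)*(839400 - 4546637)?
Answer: -9043152187788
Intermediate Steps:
(-2227297 + 4666621)*(839400 - 4546637) = 2439324*(-3707237) = -9043152187788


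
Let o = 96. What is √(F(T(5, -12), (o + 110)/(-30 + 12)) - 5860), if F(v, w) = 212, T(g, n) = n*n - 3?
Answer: 4*I*√353 ≈ 75.153*I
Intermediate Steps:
T(g, n) = -3 + n² (T(g, n) = n² - 3 = -3 + n²)
√(F(T(5, -12), (o + 110)/(-30 + 12)) - 5860) = √(212 - 5860) = √(-5648) = 4*I*√353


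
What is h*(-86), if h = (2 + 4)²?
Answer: -3096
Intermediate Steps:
h = 36 (h = 6² = 36)
h*(-86) = 36*(-86) = -3096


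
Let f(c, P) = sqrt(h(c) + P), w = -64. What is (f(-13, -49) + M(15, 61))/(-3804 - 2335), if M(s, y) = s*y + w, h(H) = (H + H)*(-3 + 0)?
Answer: -851/6139 - sqrt(29)/6139 ≈ -0.13950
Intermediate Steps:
h(H) = -6*H (h(H) = (2*H)*(-3) = -6*H)
f(c, P) = sqrt(P - 6*c) (f(c, P) = sqrt(-6*c + P) = sqrt(P - 6*c))
M(s, y) = -64 + s*y (M(s, y) = s*y - 64 = -64 + s*y)
(f(-13, -49) + M(15, 61))/(-3804 - 2335) = (sqrt(-49 - 6*(-13)) + (-64 + 15*61))/(-3804 - 2335) = (sqrt(-49 + 78) + (-64 + 915))/(-6139) = (sqrt(29) + 851)*(-1/6139) = (851 + sqrt(29))*(-1/6139) = -851/6139 - sqrt(29)/6139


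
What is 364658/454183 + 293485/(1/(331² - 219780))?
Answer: -14691740554293687/454183 ≈ -3.2348e+10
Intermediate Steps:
364658/454183 + 293485/(1/(331² - 219780)) = 364658*(1/454183) + 293485/(1/(109561 - 219780)) = 364658/454183 + 293485/(1/(-110219)) = 364658/454183 + 293485/(-1/110219) = 364658/454183 + 293485*(-110219) = 364658/454183 - 32347623215 = -14691740554293687/454183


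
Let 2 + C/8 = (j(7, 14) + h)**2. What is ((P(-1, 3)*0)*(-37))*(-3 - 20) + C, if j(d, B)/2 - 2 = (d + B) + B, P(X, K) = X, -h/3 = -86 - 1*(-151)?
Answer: 117112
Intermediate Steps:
h = -195 (h = -3*(-86 - 1*(-151)) = -3*(-86 + 151) = -3*65 = -195)
j(d, B) = 4 + 2*d + 4*B (j(d, B) = 4 + 2*((d + B) + B) = 4 + 2*((B + d) + B) = 4 + 2*(d + 2*B) = 4 + (2*d + 4*B) = 4 + 2*d + 4*B)
C = 117112 (C = -16 + 8*((4 + 2*7 + 4*14) - 195)**2 = -16 + 8*((4 + 14 + 56) - 195)**2 = -16 + 8*(74 - 195)**2 = -16 + 8*(-121)**2 = -16 + 8*14641 = -16 + 117128 = 117112)
((P(-1, 3)*0)*(-37))*(-3 - 20) + C = (-1*0*(-37))*(-3 - 20) + 117112 = (0*(-37))*(-23) + 117112 = 0*(-23) + 117112 = 0 + 117112 = 117112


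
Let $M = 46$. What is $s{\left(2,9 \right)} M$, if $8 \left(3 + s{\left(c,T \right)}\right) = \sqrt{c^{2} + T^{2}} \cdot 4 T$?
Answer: $-138 + 207 \sqrt{85} \approx 1770.4$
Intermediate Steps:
$s{\left(c,T \right)} = -3 + \frac{T \sqrt{T^{2} + c^{2}}}{2}$ ($s{\left(c,T \right)} = -3 + \frac{\sqrt{c^{2} + T^{2}} \cdot 4 T}{8} = -3 + \frac{\sqrt{T^{2} + c^{2}} \cdot 4 T}{8} = -3 + \frac{4 \sqrt{T^{2} + c^{2}} T}{8} = -3 + \frac{4 T \sqrt{T^{2} + c^{2}}}{8} = -3 + \frac{T \sqrt{T^{2} + c^{2}}}{2}$)
$s{\left(2,9 \right)} M = \left(-3 + \frac{1}{2} \cdot 9 \sqrt{9^{2} + 2^{2}}\right) 46 = \left(-3 + \frac{1}{2} \cdot 9 \sqrt{81 + 4}\right) 46 = \left(-3 + \frac{1}{2} \cdot 9 \sqrt{85}\right) 46 = \left(-3 + \frac{9 \sqrt{85}}{2}\right) 46 = -138 + 207 \sqrt{85}$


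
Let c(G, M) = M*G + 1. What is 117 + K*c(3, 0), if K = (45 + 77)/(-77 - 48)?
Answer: 14503/125 ≈ 116.02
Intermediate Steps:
c(G, M) = 1 + G*M (c(G, M) = G*M + 1 = 1 + G*M)
K = -122/125 (K = 122/(-125) = 122*(-1/125) = -122/125 ≈ -0.97600)
117 + K*c(3, 0) = 117 - 122*(1 + 3*0)/125 = 117 - 122*(1 + 0)/125 = 117 - 122/125*1 = 117 - 122/125 = 14503/125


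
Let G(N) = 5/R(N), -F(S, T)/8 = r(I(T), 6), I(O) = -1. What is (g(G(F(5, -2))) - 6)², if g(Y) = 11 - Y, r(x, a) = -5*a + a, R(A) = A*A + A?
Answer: 34326825625/1373147136 ≈ 24.999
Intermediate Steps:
R(A) = A + A² (R(A) = A² + A = A + A²)
r(x, a) = -4*a
F(S, T) = 192 (F(S, T) = -(-32)*6 = -8*(-24) = 192)
G(N) = 5/(N*(1 + N)) (G(N) = 5/((N*(1 + N))) = 5*(1/(N*(1 + N))) = 5/(N*(1 + N)))
(g(G(F(5, -2))) - 6)² = ((11 - 5/(192*(1 + 192))) - 6)² = ((11 - 5/(192*193)) - 6)² = ((11 - 1*5/37056) - 6)² = ((11 - 5/37056) - 6)² = (407611/37056 - 6)² = (185275/37056)² = 34326825625/1373147136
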